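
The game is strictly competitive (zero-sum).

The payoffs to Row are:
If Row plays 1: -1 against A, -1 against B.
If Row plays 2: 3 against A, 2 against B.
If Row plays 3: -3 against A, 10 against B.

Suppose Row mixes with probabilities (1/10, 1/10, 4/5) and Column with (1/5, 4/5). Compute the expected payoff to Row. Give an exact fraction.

Against (1/5, 4/5), each row's expected payoff is 1: -1; 2: 11/5; 3: 37/5.
Taking the (1/10, 1/10, 4/5)-weighted average: (1/10)·(-1) + (1/10)·(11/5) + (4/5)·(37/5) = 151/25.

151/25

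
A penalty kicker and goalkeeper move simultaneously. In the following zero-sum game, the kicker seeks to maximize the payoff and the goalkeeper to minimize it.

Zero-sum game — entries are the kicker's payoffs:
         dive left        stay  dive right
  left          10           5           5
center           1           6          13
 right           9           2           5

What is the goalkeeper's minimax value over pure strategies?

6

The worst case (largest entry) in each column is dive left: 10, stay: 6, dive right: 13.
The best (smallest) of these is 6.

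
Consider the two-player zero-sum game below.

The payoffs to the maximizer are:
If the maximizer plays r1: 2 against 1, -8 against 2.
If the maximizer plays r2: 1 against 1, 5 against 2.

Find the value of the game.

9/7

Row minima are -8 and 1, so the maximizer's maximin is 1; column maxima are 2 and 5, so the minimizer's minimax is 2. These differ, so the equilibrium is in mixed strategies.
Let the maximizer play r1 with probability p. The minimizer is indifferent when 2p + (1−p) = −8p + 5(1−p), giving p = 2/7.
Let the minimizer play 1 with probability q. The maximizer is indifferent when 2q − 8(1−q) = q + 5(1−q), giving q = 13/14.
The value is 2·(13/14) + (-8)·(1/14) = 9/7.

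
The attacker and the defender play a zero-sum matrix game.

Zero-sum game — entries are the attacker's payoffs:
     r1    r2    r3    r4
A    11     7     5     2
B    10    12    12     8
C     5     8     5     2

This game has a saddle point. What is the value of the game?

Row minima: 2, 8, 2 → the attacker's maximin is 8.
Column maxima: 11, 12, 12, 8 → the defender's minimax is 8.
They coincide at (B, r4), so the value is 8.

8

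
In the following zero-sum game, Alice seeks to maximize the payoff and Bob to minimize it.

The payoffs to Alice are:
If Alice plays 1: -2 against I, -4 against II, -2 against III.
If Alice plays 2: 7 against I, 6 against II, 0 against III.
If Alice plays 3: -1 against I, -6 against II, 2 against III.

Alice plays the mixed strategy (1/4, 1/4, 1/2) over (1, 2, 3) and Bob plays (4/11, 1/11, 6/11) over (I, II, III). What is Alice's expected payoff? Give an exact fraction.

Against (4/11, 1/11, 6/11), each row's expected payoff is 1: -24/11; 2: 34/11; 3: 2/11.
Taking the (1/4, 1/4, 1/2)-weighted average: (1/4)·(-24/11) + (1/4)·(34/11) + (1/2)·(2/11) = 7/22.

7/22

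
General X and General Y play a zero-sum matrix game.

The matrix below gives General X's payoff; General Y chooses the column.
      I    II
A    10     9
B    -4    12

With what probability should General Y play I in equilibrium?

Row minima are 9 and -4, so General X's maximin is 9; column maxima are 10 and 12, so General Y's minimax is 10. These differ, so the equilibrium is in mixed strategies.
Let General Y play I with probability q. General X is indifferent when 10q + 9(1−q) = −4q + 12(1−q), giving q = 3/17.

3/17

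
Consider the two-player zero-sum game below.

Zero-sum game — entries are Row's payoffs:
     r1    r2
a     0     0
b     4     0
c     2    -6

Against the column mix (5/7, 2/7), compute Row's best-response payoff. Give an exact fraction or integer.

a: (0)·(5/7) + (0)·(2/7) = 0.
b: (4)·(5/7) + (0)·(2/7) = 20/7.
c: (2)·(5/7) + (-6)·(2/7) = -2/7.
The best pure response is b with expected payoff 20/7.

20/7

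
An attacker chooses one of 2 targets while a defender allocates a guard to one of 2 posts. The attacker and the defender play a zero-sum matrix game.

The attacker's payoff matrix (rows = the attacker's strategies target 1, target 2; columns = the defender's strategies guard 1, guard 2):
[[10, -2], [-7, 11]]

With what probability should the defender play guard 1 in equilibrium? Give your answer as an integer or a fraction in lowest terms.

13/30

Row minima are -2 and -7, so the attacker's maximin is -2; column maxima are 10 and 11, so the defender's minimax is 10. These differ, so the equilibrium is in mixed strategies.
Let the defender play guard 1 with probability q. The attacker is indifferent when 10q − 2(1−q) = −7q + 11(1−q), giving q = 13/30.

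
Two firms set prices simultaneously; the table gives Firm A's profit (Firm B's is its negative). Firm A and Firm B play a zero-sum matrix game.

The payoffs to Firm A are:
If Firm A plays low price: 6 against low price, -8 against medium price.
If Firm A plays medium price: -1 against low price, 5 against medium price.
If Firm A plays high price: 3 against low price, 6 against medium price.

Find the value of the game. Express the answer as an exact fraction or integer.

Row medium price is strictly dominated by row high price, so Firm A never plays it.
The remaining 2×2 game on (low price, high price) × (low price, medium price) has no saddle point. Let Firm A play low price with probability p; indifference gives 6p + 3(1−p) = −8p + 6(1−p), so p = 3/17.
Similarly Firm B's optimal q on low price is 14/17, and the value is 6·(14/17) + (-8)·(3/17) = 60/17.

60/17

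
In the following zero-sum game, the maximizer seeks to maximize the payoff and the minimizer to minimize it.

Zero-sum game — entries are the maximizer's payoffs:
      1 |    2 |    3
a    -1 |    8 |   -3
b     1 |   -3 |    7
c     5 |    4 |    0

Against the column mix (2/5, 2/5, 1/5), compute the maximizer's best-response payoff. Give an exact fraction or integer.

a: (-1)·(2/5) + (8)·(2/5) + (-3)·(1/5) = 11/5.
b: (1)·(2/5) + (-3)·(2/5) + (7)·(1/5) = 3/5.
c: (5)·(2/5) + (4)·(2/5) + (0)·(1/5) = 18/5.
The best pure response is c with expected payoff 18/5.

18/5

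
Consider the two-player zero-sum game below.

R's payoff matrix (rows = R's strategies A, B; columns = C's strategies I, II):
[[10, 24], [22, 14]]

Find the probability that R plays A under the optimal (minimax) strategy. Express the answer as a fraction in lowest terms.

Row minima are 10 and 14, so R's maximin is 14; column maxima are 22 and 24, so C's minimax is 22. These differ, so the equilibrium is in mixed strategies.
Let R play A with probability p. C is indifferent when 10p + 22(1−p) = 24p + 14(1−p), giving p = 4/11.

4/11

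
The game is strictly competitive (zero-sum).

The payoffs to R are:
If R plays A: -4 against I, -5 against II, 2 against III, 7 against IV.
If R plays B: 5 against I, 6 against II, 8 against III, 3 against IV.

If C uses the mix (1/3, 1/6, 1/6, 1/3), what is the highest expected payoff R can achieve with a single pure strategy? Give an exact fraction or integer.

A: (-4)·(1/3) + (-5)·(1/6) + (2)·(1/6) + (7)·(1/3) = 1/2.
B: (5)·(1/3) + (6)·(1/6) + (8)·(1/6) + (3)·(1/3) = 5.
The best pure response is B with expected payoff 5.

5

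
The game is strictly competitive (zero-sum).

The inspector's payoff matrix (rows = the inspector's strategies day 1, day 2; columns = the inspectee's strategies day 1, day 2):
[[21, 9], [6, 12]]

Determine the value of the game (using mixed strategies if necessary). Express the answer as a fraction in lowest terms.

Row minima are 9 and 6, so the inspector's maximin is 9; column maxima are 21 and 12, so the inspectee's minimax is 12. These differ, so the equilibrium is in mixed strategies.
Let the inspector play day 1 with probability p. The inspectee is indifferent when 21p + 6(1−p) = 9p + 12(1−p), giving p = 1/3.
Let the inspectee play day 1 with probability q. The inspector is indifferent when 21q + 9(1−q) = 6q + 12(1−q), giving q = 1/6.
The value is 21·(1/6) + (9)·(5/6) = 11.

11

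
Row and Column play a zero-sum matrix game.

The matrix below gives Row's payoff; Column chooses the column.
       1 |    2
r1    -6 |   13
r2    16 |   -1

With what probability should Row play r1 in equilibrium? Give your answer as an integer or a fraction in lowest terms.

17/36

Row minima are -6 and -1, so Row's maximin is -1; column maxima are 16 and 13, so Column's minimax is 13. These differ, so the equilibrium is in mixed strategies.
Let Row play r1 with probability p. Column is indifferent when −6p + 16(1−p) = 13p − (1−p), giving p = 17/36.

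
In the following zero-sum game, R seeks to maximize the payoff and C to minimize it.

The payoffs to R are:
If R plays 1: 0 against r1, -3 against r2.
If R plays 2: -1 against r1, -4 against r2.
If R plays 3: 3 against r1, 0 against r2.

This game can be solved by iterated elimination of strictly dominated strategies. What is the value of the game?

0

Row 2 is strictly dominated by row 1 (0>-1, -3>-4); eliminate 2.
Column r1 is strictly dominated by r2 for C (-3<0, 0<3); eliminate r1.
Row 1 is strictly dominated by row 3 (0>-3); eliminate 1.
Only (3, r2) remains, with payoff 0.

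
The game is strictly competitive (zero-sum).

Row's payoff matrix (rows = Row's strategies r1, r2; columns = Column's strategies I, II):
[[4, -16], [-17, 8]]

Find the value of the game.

Row minima are -16 and -17, so Row's maximin is -16; column maxima are 4 and 8, so Column's minimax is 4. These differ, so the equilibrium is in mixed strategies.
Let Row play r1 with probability p. Column is indifferent when 4p − 17(1−p) = −16p + 8(1−p), giving p = 5/9.
Let Column play I with probability q. Row is indifferent when 4q − 16(1−q) = −17q + 8(1−q), giving q = 8/15.
The value is 4·(8/15) + (-16)·(7/15) = -16/3.

-16/3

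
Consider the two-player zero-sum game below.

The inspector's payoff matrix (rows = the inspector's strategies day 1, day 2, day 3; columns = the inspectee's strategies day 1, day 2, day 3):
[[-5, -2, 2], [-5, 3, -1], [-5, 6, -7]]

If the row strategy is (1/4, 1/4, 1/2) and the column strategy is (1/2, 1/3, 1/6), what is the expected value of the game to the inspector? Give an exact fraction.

-47/24

Against (1/2, 1/3, 1/6), each row's expected payoff is day 1: -17/6; day 2: -5/3; day 3: -5/3.
Taking the (1/4, 1/4, 1/2)-weighted average: (1/4)·(-17/6) + (1/4)·(-5/3) + (1/2)·(-5/3) = -47/24.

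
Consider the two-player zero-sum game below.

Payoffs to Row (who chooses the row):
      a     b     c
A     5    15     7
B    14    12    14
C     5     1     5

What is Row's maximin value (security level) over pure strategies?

12

The worst-case payoff for each row is A: 5, B: 12, C: 1.
The best of these is 12.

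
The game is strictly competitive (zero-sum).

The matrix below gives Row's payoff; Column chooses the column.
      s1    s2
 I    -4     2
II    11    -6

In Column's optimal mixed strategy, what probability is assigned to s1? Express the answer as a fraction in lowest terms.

8/23

Row minima are -4 and -6, so Row's maximin is -4; column maxima are 11 and 2, so Column's minimax is 2. These differ, so the equilibrium is in mixed strategies.
Let Column play s1 with probability q. Row is indifferent when −4q + 2(1−q) = 11q − 6(1−q), giving q = 8/23.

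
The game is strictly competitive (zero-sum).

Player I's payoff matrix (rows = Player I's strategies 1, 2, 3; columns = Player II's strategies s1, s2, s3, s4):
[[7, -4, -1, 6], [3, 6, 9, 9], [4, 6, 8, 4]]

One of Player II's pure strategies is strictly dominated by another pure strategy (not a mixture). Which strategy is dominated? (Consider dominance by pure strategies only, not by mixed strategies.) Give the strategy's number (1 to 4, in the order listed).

3

Player II prefers columns that give Player I less. Compare s3 with s2: -4 < -1, 6 < 9, 6 < 8.
So s2 strictly dominates s3 for Player II; s3 is strictly dominated.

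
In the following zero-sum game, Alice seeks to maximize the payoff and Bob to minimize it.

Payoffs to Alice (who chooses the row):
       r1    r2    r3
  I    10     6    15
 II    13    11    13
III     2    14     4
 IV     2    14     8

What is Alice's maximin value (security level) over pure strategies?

The worst-case payoff for each row is I: 6, II: 11, III: 2, IV: 2.
The best of these is 11.

11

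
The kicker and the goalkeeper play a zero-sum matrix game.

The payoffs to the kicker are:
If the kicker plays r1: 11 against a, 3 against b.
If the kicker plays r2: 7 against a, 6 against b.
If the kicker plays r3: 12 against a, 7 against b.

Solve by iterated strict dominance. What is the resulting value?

Column a is strictly dominated by b for the goalkeeper (3<11, 6<7, 7<12); eliminate a.
Row r1 is strictly dominated by row r2 (6>3); eliminate r1.
Row r2 is strictly dominated by row r3 (7>6); eliminate r2.
Only (r3, b) remains, with payoff 7.

7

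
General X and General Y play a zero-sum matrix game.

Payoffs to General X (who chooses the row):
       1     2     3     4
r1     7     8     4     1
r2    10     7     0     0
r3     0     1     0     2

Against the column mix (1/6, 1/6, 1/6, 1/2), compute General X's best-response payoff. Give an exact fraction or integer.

11/3

r1: (7)·(1/6) + (8)·(1/6) + (4)·(1/6) + (1)·(1/2) = 11/3.
r2: (10)·(1/6) + (7)·(1/6) + (0)·(1/6) + (0)·(1/2) = 17/6.
r3: (0)·(1/6) + (1)·(1/6) + (0)·(1/6) + (2)·(1/2) = 7/6.
The best pure response is r1 with expected payoff 11/3.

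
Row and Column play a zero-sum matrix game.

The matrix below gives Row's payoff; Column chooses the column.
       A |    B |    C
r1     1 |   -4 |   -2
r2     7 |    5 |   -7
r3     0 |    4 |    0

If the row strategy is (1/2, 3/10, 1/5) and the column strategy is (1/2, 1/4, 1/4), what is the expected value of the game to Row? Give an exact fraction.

Against (1/2, 1/4, 1/4), each row's expected payoff is r1: -1; r2: 3; r3: 1.
Taking the (1/2, 3/10, 1/5)-weighted average: (1/2)·(-1) + (3/10)·(3) + (1/5)·(1) = 3/5.

3/5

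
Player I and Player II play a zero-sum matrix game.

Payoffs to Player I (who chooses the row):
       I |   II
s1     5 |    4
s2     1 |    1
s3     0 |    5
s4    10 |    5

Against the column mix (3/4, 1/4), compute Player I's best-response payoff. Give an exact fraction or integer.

35/4

s1: (5)·(3/4) + (4)·(1/4) = 19/4.
s2: (1)·(3/4) + (1)·(1/4) = 1.
s3: (0)·(3/4) + (5)·(1/4) = 5/4.
s4: (10)·(3/4) + (5)·(1/4) = 35/4.
The best pure response is s4 with expected payoff 35/4.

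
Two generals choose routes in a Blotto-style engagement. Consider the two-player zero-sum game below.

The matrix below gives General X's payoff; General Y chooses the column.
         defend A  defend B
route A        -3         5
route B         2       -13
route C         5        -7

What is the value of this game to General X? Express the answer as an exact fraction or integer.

1/5

Row route B is strictly dominated by row route C, so General X never plays it.
The remaining 2×2 game on (route A, route C) × (defend A, defend B) has no saddle point. Let General X play route A with probability p; indifference gives −3p + 5(1−p) = 5p − 7(1−p), so p = 3/5.
Similarly General Y's optimal q on defend A is 3/5, and the value is -3·(3/5) + (5)·(2/5) = 1/5.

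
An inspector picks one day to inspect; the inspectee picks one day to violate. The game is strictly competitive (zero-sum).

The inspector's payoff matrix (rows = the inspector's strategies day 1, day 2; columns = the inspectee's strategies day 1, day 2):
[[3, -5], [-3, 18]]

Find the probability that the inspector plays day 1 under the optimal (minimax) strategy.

Row minima are -5 and -3, so the inspector's maximin is -3; column maxima are 3 and 18, so the inspectee's minimax is 3. These differ, so the equilibrium is in mixed strategies.
Let the inspector play day 1 with probability p. The inspectee is indifferent when 3p − 3(1−p) = −5p + 18(1−p), giving p = 21/29.

21/29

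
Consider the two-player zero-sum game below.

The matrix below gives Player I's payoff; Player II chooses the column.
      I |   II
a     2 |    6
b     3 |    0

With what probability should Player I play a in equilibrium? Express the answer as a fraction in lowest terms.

Row minima are 2 and 0, so Player I's maximin is 2; column maxima are 3 and 6, so Player II's minimax is 3. These differ, so the equilibrium is in mixed strategies.
Let Player I play a with probability p. Player II is indifferent when 2p + 3(1−p) = 6p, giving p = 3/7.

3/7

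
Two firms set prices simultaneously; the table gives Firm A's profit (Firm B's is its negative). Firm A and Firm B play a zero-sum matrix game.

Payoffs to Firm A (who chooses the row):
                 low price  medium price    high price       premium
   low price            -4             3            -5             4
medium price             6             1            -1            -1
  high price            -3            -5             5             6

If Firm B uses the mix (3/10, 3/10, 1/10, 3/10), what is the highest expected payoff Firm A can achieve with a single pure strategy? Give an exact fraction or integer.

low price: (-4)·(3/10) + (3)·(3/10) + (-5)·(1/10) + (4)·(3/10) = 2/5.
medium price: (6)·(3/10) + (1)·(3/10) + (-1)·(1/10) + (-1)·(3/10) = 17/10.
high price: (-3)·(3/10) + (-5)·(3/10) + (5)·(1/10) + (6)·(3/10) = -1/10.
The best pure response is medium price with expected payoff 17/10.

17/10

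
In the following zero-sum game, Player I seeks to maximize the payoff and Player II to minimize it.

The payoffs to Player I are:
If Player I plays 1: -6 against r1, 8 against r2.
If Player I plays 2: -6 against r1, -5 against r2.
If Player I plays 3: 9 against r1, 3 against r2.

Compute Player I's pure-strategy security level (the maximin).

3

The worst-case payoff for each row is 1: -6, 2: -6, 3: 3.
The best of these is 3.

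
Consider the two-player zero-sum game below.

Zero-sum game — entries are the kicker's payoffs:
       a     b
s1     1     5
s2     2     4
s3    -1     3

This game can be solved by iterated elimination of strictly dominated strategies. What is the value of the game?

2

Row s3 is strictly dominated by row s1 (1>-1, 5>3); eliminate s3.
Column b is strictly dominated by a for the goalkeeper (1<5, 2<4); eliminate b.
Row s1 is strictly dominated by row s2 (2>1); eliminate s1.
Only (s2, a) remains, with payoff 2.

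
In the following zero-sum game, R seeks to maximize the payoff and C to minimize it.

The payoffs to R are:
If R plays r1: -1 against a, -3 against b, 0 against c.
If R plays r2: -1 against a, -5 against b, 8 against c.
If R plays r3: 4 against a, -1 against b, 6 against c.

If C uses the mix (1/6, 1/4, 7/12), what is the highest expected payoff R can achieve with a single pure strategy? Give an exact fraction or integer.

47/12

r1: (-1)·(1/6) + (-3)·(1/4) + (0)·(7/12) = -11/12.
r2: (-1)·(1/6) + (-5)·(1/4) + (8)·(7/12) = 13/4.
r3: (4)·(1/6) + (-1)·(1/4) + (6)·(7/12) = 47/12.
The best pure response is r3 with expected payoff 47/12.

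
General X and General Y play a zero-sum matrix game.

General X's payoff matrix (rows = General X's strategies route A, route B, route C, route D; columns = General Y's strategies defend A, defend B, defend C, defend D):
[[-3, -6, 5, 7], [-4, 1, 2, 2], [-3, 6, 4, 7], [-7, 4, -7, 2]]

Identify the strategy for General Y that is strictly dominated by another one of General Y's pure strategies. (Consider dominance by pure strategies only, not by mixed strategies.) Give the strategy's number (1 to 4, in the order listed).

4

General Y prefers columns that give General X less. Compare defend D with defend A: -3 < 7, -4 < 2, -3 < 7, -7 < 2.
So defend A strictly dominates defend D for General Y; defend D is strictly dominated.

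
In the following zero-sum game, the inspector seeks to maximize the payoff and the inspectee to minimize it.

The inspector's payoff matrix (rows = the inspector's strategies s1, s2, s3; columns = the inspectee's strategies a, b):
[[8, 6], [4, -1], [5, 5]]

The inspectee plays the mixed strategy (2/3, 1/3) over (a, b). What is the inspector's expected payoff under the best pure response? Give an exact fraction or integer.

s1: (8)·(2/3) + (6)·(1/3) = 22/3.
s2: (4)·(2/3) + (-1)·(1/3) = 7/3.
s3: (5)·(2/3) + (5)·(1/3) = 5.
The best pure response is s1 with expected payoff 22/3.

22/3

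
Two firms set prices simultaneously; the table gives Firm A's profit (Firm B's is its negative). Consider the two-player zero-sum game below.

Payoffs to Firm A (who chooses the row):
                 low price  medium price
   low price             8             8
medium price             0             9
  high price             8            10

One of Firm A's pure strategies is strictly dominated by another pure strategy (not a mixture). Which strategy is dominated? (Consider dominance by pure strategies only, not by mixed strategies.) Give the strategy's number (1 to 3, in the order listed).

Compare medium price with high price: 8 > 0, 10 > 9.
So high price strictly dominates medium price for Firm A; medium price is strictly dominated.

2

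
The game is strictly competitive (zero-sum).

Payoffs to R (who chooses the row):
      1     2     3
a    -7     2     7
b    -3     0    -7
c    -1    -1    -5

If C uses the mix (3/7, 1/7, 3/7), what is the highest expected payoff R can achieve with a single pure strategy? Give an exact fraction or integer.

a: (-7)·(3/7) + (2)·(1/7) + (7)·(3/7) = 2/7.
b: (-3)·(3/7) + (0)·(1/7) + (-7)·(3/7) = -30/7.
c: (-1)·(3/7) + (-1)·(1/7) + (-5)·(3/7) = -19/7.
The best pure response is a with expected payoff 2/7.

2/7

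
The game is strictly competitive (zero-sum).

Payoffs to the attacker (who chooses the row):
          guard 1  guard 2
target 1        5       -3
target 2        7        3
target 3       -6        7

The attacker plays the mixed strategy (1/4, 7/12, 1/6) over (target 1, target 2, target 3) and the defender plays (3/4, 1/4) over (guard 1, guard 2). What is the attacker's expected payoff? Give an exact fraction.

Against (3/4, 1/4), each row's expected payoff is target 1: 3; target 2: 6; target 3: -11/4.
Taking the (1/4, 7/12, 1/6)-weighted average: (1/4)·(3) + (7/12)·(6) + (1/6)·(-11/4) = 91/24.

91/24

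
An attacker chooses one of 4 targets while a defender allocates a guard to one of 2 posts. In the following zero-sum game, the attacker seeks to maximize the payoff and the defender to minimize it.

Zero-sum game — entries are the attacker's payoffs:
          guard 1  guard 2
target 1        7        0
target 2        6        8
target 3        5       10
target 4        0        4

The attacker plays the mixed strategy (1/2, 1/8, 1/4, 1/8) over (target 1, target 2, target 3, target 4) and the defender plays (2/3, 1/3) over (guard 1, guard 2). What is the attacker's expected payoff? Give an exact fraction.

5

Against (2/3, 1/3), each row's expected payoff is target 1: 14/3; target 2: 20/3; target 3: 20/3; target 4: 4/3.
Taking the (1/2, 1/8, 1/4, 1/8)-weighted average: (1/2)·(14/3) + (1/8)·(20/3) + (1/4)·(20/3) + (1/8)·(4/3) = 5.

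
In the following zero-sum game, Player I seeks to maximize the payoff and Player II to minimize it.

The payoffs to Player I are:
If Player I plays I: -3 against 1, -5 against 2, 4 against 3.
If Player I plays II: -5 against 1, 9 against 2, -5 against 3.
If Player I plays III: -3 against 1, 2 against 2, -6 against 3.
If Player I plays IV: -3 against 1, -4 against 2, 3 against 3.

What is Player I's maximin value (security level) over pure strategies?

The worst-case payoff for each row is I: -5, II: -5, III: -6, IV: -4.
The best of these is -4.

-4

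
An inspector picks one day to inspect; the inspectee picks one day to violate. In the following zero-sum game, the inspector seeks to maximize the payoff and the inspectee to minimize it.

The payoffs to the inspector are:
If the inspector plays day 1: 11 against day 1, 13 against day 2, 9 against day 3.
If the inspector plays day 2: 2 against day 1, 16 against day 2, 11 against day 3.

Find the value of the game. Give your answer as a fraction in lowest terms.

Column day 2 is strictly dominated by day 3 for the inspectee (it gives the inspector more in every row).
The remaining 2×2 game on (day 1, day 2) × (day 1, day 3) has no saddle point. Let the inspector play day 1 with probability p; indifference gives 11p + 2(1−p) = 9p + 11(1−p), so p = 9/11.
Similarly the inspectee's optimal q on day 1 is 2/11, and the value is 11·(2/11) + (9)·(9/11) = 103/11.

103/11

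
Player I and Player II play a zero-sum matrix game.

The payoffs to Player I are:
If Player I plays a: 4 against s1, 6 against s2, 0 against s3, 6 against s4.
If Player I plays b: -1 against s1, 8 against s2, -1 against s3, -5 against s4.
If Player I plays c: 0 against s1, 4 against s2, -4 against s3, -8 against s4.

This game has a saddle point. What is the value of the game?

Row minima: 0, -5, -8 → Player I's maximin is 0.
Column maxima: 4, 8, 0, 6 → Player II's minimax is 0.
They coincide at (a, s3), so the value is 0.

0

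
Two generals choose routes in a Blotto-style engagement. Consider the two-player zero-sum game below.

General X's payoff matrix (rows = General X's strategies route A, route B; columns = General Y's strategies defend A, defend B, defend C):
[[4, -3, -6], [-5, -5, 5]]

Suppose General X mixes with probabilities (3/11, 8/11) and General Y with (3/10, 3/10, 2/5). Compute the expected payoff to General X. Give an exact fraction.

Against (3/10, 3/10, 2/5), each row's expected payoff is route A: -21/10; route B: -1.
Taking the (3/11, 8/11)-weighted average: (3/11)·(-21/10) + (8/11)·(-1) = -13/10.

-13/10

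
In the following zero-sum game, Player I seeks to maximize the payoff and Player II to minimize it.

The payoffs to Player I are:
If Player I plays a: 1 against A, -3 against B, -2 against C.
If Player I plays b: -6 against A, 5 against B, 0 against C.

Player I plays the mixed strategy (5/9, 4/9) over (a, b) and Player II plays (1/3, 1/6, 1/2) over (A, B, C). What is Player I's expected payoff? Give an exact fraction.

-7/6

Against (1/3, 1/6, 1/2), each row's expected payoff is a: -7/6; b: -7/6.
Taking the (5/9, 4/9)-weighted average: (5/9)·(-7/6) + (4/9)·(-7/6) = -7/6.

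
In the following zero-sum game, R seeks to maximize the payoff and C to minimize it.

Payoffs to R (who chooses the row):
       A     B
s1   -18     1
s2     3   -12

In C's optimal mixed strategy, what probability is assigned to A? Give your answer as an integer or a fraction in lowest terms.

Row minima are -18 and -12, so R's maximin is -12; column maxima are 3 and 1, so C's minimax is 1. These differ, so the equilibrium is in mixed strategies.
Let C play A with probability q. R is indifferent when −18q + (1−q) = 3q − 12(1−q), giving q = 13/34.

13/34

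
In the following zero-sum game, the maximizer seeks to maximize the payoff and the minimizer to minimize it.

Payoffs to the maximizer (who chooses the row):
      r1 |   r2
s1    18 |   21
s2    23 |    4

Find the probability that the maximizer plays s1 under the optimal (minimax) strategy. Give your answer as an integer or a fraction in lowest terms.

Row minima are 18 and 4, so the maximizer's maximin is 18; column maxima are 23 and 21, so the minimizer's minimax is 21. These differ, so the equilibrium is in mixed strategies.
Let the maximizer play s1 with probability p. The minimizer is indifferent when 18p + 23(1−p) = 21p + 4(1−p), giving p = 19/22.

19/22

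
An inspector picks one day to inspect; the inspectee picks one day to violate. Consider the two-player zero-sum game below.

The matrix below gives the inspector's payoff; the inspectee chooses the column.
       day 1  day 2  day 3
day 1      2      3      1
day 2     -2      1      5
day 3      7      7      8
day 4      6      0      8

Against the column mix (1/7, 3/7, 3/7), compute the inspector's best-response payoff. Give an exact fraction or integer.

52/7

day 1: (2)·(1/7) + (3)·(3/7) + (1)·(3/7) = 2.
day 2: (-2)·(1/7) + (1)·(3/7) + (5)·(3/7) = 16/7.
day 3: (7)·(1/7) + (7)·(3/7) + (8)·(3/7) = 52/7.
day 4: (6)·(1/7) + (0)·(3/7) + (8)·(3/7) = 30/7.
The best pure response is day 3 with expected payoff 52/7.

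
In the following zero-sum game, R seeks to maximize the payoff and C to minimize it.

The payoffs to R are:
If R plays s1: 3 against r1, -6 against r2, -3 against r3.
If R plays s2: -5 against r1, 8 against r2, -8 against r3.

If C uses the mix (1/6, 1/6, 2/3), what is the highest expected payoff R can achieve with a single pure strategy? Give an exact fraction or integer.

s1: (3)·(1/6) + (-6)·(1/6) + (-3)·(2/3) = -5/2.
s2: (-5)·(1/6) + (8)·(1/6) + (-8)·(2/3) = -29/6.
The best pure response is s1 with expected payoff -5/2.

-5/2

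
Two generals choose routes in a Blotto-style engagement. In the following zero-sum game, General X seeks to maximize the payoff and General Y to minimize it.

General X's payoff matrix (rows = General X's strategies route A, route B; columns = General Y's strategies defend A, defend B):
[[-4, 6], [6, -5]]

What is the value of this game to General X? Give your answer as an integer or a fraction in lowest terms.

16/21

Row minima are -4 and -5, so General X's maximin is -4; column maxima are 6 and 6, so General Y's minimax is 6. These differ, so the equilibrium is in mixed strategies.
Let General X play route A with probability p. General Y is indifferent when −4p + 6(1−p) = 6p − 5(1−p), giving p = 11/21.
Let General Y play defend A with probability q. General X is indifferent when −4q + 6(1−q) = 6q − 5(1−q), giving q = 11/21.
The value is -4·(11/21) + (6)·(10/21) = 16/21.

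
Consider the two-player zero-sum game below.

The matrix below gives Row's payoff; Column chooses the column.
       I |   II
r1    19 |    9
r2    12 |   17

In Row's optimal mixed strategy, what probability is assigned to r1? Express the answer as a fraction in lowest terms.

Row minima are 9 and 12, so Row's maximin is 12; column maxima are 19 and 17, so Column's minimax is 17. These differ, so the equilibrium is in mixed strategies.
Let Row play r1 with probability p. Column is indifferent when 19p + 12(1−p) = 9p + 17(1−p), giving p = 1/3.

1/3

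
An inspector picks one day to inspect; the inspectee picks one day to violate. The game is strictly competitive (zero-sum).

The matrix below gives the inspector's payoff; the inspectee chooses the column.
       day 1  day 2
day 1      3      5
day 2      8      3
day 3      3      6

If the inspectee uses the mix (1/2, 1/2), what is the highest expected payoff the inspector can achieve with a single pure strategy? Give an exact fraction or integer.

day 1: (3)·(1/2) + (5)·(1/2) = 4.
day 2: (8)·(1/2) + (3)·(1/2) = 11/2.
day 3: (3)·(1/2) + (6)·(1/2) = 9/2.
The best pure response is day 2 with expected payoff 11/2.

11/2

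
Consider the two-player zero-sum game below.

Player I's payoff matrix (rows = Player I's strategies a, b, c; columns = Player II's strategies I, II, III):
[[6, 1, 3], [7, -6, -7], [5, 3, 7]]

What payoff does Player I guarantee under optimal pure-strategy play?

Row minima: 1, -7, 3 → Player I's maximin is 3.
Column maxima: 7, 3, 7 → Player II's minimax is 3.
They coincide at (c, II), so the value is 3.

3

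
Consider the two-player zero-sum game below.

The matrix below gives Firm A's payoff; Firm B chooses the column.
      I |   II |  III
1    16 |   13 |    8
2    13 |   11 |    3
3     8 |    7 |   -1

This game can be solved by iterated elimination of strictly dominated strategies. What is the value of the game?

Row 3 is strictly dominated by row 1 (16>8, 13>7, 8>-1); eliminate 3.
Row 2 is strictly dominated by row 1 (16>13, 13>11, 8>3); eliminate 2.
Column I is strictly dominated by II for Firm B (13<16); eliminate I.
Column II is strictly dominated by III for Firm B (8<13); eliminate II.
Only (1, III) remains, with payoff 8.

8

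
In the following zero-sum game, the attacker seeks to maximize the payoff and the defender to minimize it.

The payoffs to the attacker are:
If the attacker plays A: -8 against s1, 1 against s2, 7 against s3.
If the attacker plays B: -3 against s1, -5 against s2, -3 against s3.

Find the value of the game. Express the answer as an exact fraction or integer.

Column s3 is strictly dominated by s2 for the defender (it gives the attacker more in every row).
The remaining 2×2 game on (A, B) × (s1, s2) has no saddle point. Let the attacker play A with probability p; indifference gives −8p − 3(1−p) = p − 5(1−p), so p = 2/11.
Similarly the defender's optimal q on s1 is 6/11, and the value is -8·(6/11) + (1)·(5/11) = -43/11.

-43/11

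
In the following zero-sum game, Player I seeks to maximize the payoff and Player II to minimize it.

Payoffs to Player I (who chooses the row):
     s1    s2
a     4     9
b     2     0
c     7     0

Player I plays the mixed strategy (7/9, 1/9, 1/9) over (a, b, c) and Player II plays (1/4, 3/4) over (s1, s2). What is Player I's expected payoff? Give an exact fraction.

113/18

Against (1/4, 3/4), each row's expected payoff is a: 31/4; b: 1/2; c: 7/4.
Taking the (7/9, 1/9, 1/9)-weighted average: (7/9)·(31/4) + (1/9)·(1/2) + (1/9)·(7/4) = 113/18.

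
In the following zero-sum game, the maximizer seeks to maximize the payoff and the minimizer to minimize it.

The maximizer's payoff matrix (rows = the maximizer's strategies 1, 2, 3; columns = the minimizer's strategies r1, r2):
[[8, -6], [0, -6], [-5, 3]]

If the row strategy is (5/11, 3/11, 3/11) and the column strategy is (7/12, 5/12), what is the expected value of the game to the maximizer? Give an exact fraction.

-5/33

Against (7/12, 5/12), each row's expected payoff is 1: 13/6; 2: -5/2; 3: -5/3.
Taking the (5/11, 3/11, 3/11)-weighted average: (5/11)·(13/6) + (3/11)·(-5/2) + (3/11)·(-5/3) = -5/33.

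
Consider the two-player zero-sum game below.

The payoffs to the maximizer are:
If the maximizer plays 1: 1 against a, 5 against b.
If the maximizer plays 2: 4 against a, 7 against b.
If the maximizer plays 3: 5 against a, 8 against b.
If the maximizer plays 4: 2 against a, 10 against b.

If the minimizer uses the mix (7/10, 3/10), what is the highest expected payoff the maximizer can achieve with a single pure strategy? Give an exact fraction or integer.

1: (1)·(7/10) + (5)·(3/10) = 11/5.
2: (4)·(7/10) + (7)·(3/10) = 49/10.
3: (5)·(7/10) + (8)·(3/10) = 59/10.
4: (2)·(7/10) + (10)·(3/10) = 22/5.
The best pure response is 3 with expected payoff 59/10.

59/10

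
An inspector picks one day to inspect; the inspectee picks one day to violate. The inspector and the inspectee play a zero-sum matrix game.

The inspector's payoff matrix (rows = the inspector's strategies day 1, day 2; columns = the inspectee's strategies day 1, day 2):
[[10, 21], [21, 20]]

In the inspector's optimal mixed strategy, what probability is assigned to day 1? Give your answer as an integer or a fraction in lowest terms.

1/12

Row minima are 10 and 20, so the inspector's maximin is 20; column maxima are 21 and 21, so the inspectee's minimax is 21. These differ, so the equilibrium is in mixed strategies.
Let the inspector play day 1 with probability p. The inspectee is indifferent when 10p + 21(1−p) = 21p + 20(1−p), giving p = 1/12.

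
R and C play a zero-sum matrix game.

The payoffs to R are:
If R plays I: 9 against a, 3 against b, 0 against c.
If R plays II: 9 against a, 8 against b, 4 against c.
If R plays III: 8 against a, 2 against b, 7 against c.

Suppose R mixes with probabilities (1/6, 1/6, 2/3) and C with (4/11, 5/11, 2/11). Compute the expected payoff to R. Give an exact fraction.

359/66

Against (4/11, 5/11, 2/11), each row's expected payoff is I: 51/11; II: 84/11; III: 56/11.
Taking the (1/6, 1/6, 2/3)-weighted average: (1/6)·(51/11) + (1/6)·(84/11) + (2/3)·(56/11) = 359/66.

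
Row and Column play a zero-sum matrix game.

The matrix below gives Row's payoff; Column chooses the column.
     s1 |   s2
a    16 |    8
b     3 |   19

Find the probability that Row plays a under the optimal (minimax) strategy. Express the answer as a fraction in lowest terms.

2/3

Row minima are 8 and 3, so Row's maximin is 8; column maxima are 16 and 19, so Column's minimax is 16. These differ, so the equilibrium is in mixed strategies.
Let Row play a with probability p. Column is indifferent when 16p + 3(1−p) = 8p + 19(1−p), giving p = 2/3.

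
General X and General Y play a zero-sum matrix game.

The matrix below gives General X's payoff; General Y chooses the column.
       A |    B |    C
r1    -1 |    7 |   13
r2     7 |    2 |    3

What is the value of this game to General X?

51/13

Column C is strictly dominated by B for General Y (it gives General X more in every row).
The remaining 2×2 game on (r1, r2) × (A, B) has no saddle point. Let General X play r1 with probability p; indifference gives −p + 7(1−p) = 7p + 2(1−p), so p = 5/13.
Similarly General Y's optimal q on A is 5/13, and the value is -1·(5/13) + (7)·(8/13) = 51/13.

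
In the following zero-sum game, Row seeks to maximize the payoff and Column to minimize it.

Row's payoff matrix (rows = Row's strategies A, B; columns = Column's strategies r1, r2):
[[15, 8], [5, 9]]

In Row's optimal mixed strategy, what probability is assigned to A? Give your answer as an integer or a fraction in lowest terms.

4/11

Row minima are 8 and 5, so Row's maximin is 8; column maxima are 15 and 9, so Column's minimax is 9. These differ, so the equilibrium is in mixed strategies.
Let Row play A with probability p. Column is indifferent when 15p + 5(1−p) = 8p + 9(1−p), giving p = 4/11.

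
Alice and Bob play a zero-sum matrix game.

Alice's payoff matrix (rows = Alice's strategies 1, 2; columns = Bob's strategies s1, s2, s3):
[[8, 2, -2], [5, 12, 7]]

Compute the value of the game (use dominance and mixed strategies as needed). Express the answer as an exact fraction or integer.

11/2

Column s2 is strictly dominated by s3 for Bob (it gives Alice more in every row).
The remaining 2×2 game on (1, 2) × (s1, s3) has no saddle point. Let Alice play 1 with probability p; indifference gives 8p + 5(1−p) = −2p + 7(1−p), so p = 1/6.
Similarly Bob's optimal q on s1 is 3/4, and the value is 8·(3/4) + (-2)·(1/4) = 11/2.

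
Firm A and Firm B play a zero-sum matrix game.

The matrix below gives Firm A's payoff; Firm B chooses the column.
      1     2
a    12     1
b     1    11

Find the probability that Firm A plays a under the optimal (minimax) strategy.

Row minima are 1 and 1, so Firm A's maximin is 1; column maxima are 12 and 11, so Firm B's minimax is 11. These differ, so the equilibrium is in mixed strategies.
Let Firm A play a with probability p. Firm B is indifferent when 12p + (1−p) = p + 11(1−p), giving p = 10/21.

10/21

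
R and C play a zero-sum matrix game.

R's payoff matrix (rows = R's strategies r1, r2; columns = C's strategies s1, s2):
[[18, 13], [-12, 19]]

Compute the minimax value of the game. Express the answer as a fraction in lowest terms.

83/6

Row minima are 13 and -12, so R's maximin is 13; column maxima are 18 and 19, so C's minimax is 18. These differ, so the equilibrium is in mixed strategies.
Let R play r1 with probability p. C is indifferent when 18p − 12(1−p) = 13p + 19(1−p), giving p = 31/36.
Let C play s1 with probability q. R is indifferent when 18q + 13(1−q) = −12q + 19(1−q), giving q = 1/6.
The value is 18·(1/6) + (13)·(5/6) = 83/6.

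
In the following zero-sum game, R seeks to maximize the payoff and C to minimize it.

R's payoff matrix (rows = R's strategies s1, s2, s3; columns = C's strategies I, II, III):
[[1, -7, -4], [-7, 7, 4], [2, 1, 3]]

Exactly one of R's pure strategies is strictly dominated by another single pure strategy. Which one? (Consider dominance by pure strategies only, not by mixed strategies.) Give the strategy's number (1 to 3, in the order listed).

1

Compare s1 with s3: 2 > 1, 1 > -7, 3 > -4.
So s3 strictly dominates s1 for R; s1 is strictly dominated.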